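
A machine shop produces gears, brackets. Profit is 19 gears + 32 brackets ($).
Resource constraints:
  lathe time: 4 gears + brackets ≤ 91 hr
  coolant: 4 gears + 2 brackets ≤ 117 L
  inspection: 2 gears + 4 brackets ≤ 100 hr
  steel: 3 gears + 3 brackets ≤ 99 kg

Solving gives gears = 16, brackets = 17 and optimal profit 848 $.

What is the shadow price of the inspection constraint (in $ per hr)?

6.5

At the optimum: lathe time uses 81 of 91 (slack = 10); coolant uses 98 of 117 (slack = 19); inspection uses 100 of 100 (binding); steel uses 99 of 99 (binding).
By complementary slackness, y = 0 for the non-binding constraints.
Dual feasibility on the basic columns requires 2·y_inspection + 3·y_steel = 19, 4·y_inspection + 3·y_steel = 32.
This yields shadow prices y_inspection = 6.5, y_steel = 2.
Shadow price of inspection = 6.5.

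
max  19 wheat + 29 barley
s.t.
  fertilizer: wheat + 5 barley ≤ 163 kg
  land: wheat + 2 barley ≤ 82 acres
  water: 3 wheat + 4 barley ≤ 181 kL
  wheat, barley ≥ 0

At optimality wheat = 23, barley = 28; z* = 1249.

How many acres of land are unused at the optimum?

3

land used = 1·23 + 2·28 = 79; slack = 82 − 79 = 3.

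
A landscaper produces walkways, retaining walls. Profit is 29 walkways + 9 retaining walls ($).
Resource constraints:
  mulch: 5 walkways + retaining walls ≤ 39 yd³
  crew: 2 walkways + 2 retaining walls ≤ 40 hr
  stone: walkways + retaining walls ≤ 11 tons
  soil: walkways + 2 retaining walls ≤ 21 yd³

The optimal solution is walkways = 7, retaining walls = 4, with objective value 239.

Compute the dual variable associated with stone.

4

Binding: mulch and stone. Non-binding: crew (18 unused), soil (6 unused).
By complementary slackness, y = 0 for the non-binding constraints.
The binding rows give the dual system: 5·y_mulch + 1·y_stone = 29 and 1·y_mulch + 1·y_stone = 9.
Solving: y_mulch = 5, y_stone = 4.
Shadow price of stone = 4.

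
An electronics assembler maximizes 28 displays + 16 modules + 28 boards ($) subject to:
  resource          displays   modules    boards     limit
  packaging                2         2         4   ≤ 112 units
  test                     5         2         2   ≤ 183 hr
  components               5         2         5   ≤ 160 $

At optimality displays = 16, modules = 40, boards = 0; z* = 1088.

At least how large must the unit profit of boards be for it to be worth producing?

36

At the optimum: packaging uses 112 of 112 (binding); test uses 160 of 183 (slack = 23); components uses 160 of 160 (binding).
Slack constraints have shadow price 0 (complementary slackness).
Dual feasibility on the basic columns requires 2·y_packaging + 5·y_components = 28, 2·y_packaging + 2·y_components = 16.
Solving: y_packaging = 4, y_components = 4.
boards enters the basis when its profit ≥ yᵀa₃ = 4·4 + 4·5 = 36.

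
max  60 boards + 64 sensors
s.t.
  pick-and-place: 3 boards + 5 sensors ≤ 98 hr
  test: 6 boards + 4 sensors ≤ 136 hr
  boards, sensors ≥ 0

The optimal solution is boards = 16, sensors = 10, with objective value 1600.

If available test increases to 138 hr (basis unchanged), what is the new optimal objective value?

Both pick-and-place and test are binding at x*.
Dual feasibility on the basic columns requires 3·y_pick-and-place + 6·y_test = 60, 5·y_pick-and-place + 4·y_test = 64.
Solving: y_pick-and-place = 8, y_test = 6.
Δz = y_test·Δb = 6 × (2) = 12, so new z* = 1600 + 12 = 1612.

1612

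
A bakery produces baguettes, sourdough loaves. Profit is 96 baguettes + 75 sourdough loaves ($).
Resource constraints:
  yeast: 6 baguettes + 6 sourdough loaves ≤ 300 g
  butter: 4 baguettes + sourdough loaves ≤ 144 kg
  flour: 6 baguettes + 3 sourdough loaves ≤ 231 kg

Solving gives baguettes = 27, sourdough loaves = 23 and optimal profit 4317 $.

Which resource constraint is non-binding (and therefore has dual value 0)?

butter

yeast: 300/300 (binding)
butter: 131/144 (slack 13)
flour: 231/231 (binding)
By complementary slackness, a constraint with positive slack has shadow price 0 → butter.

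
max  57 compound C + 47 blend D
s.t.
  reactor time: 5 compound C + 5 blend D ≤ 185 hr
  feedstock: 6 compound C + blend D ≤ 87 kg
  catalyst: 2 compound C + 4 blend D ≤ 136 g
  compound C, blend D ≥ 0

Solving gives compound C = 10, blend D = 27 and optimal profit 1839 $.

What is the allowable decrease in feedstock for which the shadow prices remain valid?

Binding constraints: reactor time, feedstock. The basis is B = [[5,5],[6,1]] with det -25.
Per unit decrease in feedstock, x* moves by d = (-0.2, 0.2).
The basis stays optimal until catalyst becomes binding; allowable decrease = 20 kg.

20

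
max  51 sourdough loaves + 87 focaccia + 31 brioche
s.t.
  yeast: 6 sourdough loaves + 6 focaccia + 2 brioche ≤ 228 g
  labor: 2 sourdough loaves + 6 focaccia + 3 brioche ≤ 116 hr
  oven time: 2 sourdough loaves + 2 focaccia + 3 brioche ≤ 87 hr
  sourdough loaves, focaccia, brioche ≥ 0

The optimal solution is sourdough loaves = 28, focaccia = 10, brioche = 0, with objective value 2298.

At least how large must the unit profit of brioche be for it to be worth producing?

38

Binding: yeast and labor. Non-binding: oven time (11 unused).
Since oven time is not tight, its dual is 0.
The binding rows give the dual system: 6·y_yeast + 2·y_labor = 51 and 6·y_yeast + 6·y_labor = 87.
This yields shadow prices y_yeast = 5.5, y_labor = 9.
brioche enters the basis when its profit ≥ yᵀa₃ = 5.5·2 + 9·3 = 38.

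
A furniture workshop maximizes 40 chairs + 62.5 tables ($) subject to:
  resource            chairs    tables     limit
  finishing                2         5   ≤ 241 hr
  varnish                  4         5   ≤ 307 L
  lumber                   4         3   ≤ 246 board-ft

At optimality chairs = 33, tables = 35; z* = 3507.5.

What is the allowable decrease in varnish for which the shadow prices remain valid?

66

Binding constraints: finishing, varnish. The basis is B = [[2,5],[4,5]] with det -10.
Per unit decrease in varnish, x* moves by d = (-0.5, 0.2).
The basis stays optimal until chairs reaches 0; allowable decrease = 66 L.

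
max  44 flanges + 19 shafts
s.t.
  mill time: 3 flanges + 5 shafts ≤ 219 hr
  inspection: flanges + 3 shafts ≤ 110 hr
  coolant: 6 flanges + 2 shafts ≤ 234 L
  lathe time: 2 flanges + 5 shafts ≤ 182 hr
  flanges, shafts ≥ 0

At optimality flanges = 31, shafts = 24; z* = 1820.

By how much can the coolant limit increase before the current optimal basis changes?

31.2

Binding constraints: coolant, lathe time. The basis is B = [[6,2],[2,5]] with det 26.
Per unit increase in coolant, x* moves by d = (0.1923, -0.0769).
The basis stays optimal until mill time becomes binding; allowable increase = 31.2 L.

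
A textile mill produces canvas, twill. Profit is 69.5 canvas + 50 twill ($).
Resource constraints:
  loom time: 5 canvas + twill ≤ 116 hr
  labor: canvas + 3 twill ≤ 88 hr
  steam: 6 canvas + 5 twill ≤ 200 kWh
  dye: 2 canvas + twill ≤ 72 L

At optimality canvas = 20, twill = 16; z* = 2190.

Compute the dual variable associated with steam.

9.5

Binding: loom time and steam. Non-binding: labor (20 unused), dye (16 unused).
By complementary slackness, y = 0 for the non-binding constraints.
From A_Bᵀ y = c: 5·y_loom time + 6·y_steam = 69.5; 1·y_loom time + 5·y_steam = 50.
Solving: y_loom time = 2.5, y_steam = 9.5.
Shadow price of steam = 9.5.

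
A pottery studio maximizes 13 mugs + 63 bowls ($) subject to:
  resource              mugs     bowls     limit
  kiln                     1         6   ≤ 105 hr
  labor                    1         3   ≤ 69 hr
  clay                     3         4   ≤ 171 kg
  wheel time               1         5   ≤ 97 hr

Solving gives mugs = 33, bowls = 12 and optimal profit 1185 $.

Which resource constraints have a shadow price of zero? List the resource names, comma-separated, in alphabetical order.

clay, wheel time

kiln: 105/105 (binding)
labor: 69/69 (binding)
clay: 147/171 (slack 24)
wheel time: 93/97 (slack 4)
By complementary slackness, a constraint with positive slack has shadow price 0 → clay, wheel time.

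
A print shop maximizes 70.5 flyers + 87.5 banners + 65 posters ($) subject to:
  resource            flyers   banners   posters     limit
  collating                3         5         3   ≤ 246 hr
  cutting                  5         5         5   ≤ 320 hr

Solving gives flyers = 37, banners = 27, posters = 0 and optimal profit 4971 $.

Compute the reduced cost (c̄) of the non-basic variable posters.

-5.5

Both collating and cutting are binding at x*.
From A_Bᵀ y = c: 3·y_collating + 5·y_cutting = 70.5; 5·y_collating + 5·y_cutting = 87.5.
Solving: y_collating = 8.5, y_cutting = 9.
Reduced cost of posters: c₃ − yᵀa₃ = 65 − (8.5·3 + 9·5) = 65 − 70.5 = -5.5.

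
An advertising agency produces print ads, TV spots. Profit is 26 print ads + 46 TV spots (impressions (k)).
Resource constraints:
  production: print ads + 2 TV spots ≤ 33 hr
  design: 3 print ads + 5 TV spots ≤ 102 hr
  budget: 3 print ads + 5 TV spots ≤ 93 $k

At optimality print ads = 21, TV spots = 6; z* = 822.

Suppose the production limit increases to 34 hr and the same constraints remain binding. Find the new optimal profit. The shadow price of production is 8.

Δb = 1, so new z* = 822 + (8)·(1) = 822 + 8 = 830.

830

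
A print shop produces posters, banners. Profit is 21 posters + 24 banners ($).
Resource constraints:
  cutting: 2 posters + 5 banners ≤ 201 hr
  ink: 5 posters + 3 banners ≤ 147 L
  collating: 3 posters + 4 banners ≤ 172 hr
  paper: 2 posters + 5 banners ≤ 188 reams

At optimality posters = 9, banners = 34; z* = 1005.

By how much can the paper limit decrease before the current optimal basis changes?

Binding constraints: ink, paper. The basis is B = [[5,3],[2,5]] with det 19.
Per unit decrease in paper, x* moves by d = (0.1579, -0.2632).
The basis stays optimal until banners reaches 0; allowable decrease = 129.2 reams.

129.2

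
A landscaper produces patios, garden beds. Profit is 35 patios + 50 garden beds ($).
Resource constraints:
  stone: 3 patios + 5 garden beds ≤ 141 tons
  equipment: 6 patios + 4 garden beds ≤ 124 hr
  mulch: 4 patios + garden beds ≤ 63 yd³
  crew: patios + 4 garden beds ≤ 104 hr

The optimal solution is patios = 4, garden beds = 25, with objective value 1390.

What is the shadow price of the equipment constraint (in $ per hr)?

At the optimum: stone uses 137 of 141 (slack = 4); equipment uses 124 of 124 (binding); mulch uses 41 of 63 (slack = 22); crew uses 104 of 104 (binding).
By complementary slackness, y = 0 for the non-binding constraints.
The binding rows give the dual system: 6·y_equipment + 1·y_crew = 35 and 4·y_equipment + 4·y_crew = 50.
This yields shadow prices y_equipment = 4.5, y_crew = 8.
Shadow price of equipment = 4.5.

4.5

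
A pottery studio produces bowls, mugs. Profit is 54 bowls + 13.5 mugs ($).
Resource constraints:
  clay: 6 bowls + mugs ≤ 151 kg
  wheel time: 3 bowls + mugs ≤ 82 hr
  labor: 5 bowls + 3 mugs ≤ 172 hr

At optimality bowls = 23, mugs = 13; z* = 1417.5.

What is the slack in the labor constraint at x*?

labor used = 5·23 + 3·13 = 154; slack = 172 − 154 = 18.

18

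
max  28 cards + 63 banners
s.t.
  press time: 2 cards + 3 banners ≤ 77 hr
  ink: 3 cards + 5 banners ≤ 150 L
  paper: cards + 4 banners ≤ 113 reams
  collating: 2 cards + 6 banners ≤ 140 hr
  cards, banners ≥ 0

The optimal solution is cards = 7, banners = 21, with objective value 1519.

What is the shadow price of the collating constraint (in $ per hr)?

7

At the optimum: press time uses 77 of 77 (binding); ink uses 126 of 150 (slack = 24); paper uses 91 of 113 (slack = 22); collating uses 140 of 140 (binding).
Slack constraints have shadow price 0 (complementary slackness).
The binding rows give the dual system: 2·y_press time + 2·y_collating = 28 and 3·y_press time + 6·y_collating = 63.
Solving: y_press time = 7, y_collating = 7.
Shadow price of collating = 7.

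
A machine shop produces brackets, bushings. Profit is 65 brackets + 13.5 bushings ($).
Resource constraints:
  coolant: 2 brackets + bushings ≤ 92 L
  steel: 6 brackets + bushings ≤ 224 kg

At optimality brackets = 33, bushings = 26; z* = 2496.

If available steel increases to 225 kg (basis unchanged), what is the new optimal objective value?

Check each constraint at x*: coolant 92/92 (tight); steel 224/224 (tight).
The binding rows give the dual system: 2·y_coolant + 6·y_steel = 65 and 1·y_coolant + 1·y_steel = 13.5.
→ y_coolant = 4 and y_steel = 9.5.
Δz = y_steel·Δb = 9.5 × (1) = 9.5, so new z* = 2496 + 9.5 = 2505.5.

2505.5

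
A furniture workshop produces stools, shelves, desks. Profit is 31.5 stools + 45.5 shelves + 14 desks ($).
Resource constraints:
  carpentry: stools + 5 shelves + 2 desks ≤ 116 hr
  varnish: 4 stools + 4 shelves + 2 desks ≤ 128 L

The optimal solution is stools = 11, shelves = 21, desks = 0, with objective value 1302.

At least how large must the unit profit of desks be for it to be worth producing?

At the optimum: carpentry uses 116 of 116 (binding); varnish uses 128 of 128 (binding).
From A_Bᵀ y = c: 1·y_carpentry + 4·y_varnish = 31.5; 5·y_carpentry + 4·y_varnish = 45.5.
→ y_carpentry = 3.5 and y_varnish = 7.
desks enters the basis when its profit ≥ yᵀa₃ = 3.5·2 + 7·2 = 21.

21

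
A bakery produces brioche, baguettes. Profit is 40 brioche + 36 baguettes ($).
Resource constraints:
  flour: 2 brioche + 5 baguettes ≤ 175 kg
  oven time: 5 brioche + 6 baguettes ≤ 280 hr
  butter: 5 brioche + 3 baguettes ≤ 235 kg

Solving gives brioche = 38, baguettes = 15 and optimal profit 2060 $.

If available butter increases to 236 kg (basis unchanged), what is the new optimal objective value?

2064

Check each constraint at x*: flour 151/175 (slack 24); oven time 280/280 (tight); butter 235/235 (tight).
Slack constraints have shadow price 0 (complementary slackness).
The binding rows give the dual system: 5·y_oven time + 5·y_butter = 40 and 6·y_oven time + 3·y_butter = 36.
Solving: y_oven time = 4, y_butter = 4.
Δz = y_butter·Δb = 4 × (1) = 4, so new z* = 2060 + 4 = 2064.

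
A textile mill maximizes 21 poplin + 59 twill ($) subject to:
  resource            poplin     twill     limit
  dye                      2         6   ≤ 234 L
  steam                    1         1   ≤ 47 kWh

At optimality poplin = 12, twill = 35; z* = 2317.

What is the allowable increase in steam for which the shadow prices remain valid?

70

Binding constraints: dye, steam. The basis is B = [[2,6],[1,1]] with det -4.
Per unit increase in steam, x* moves by d = (1.5, -0.5).
The basis stays optimal until twill reaches 0; allowable increase = 70 kWh.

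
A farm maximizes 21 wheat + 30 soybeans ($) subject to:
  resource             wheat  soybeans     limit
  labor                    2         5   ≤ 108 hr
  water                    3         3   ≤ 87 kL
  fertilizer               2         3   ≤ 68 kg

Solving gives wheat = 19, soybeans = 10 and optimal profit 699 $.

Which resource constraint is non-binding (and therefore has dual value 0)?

labor

labor: 88/108 (slack 20)
water: 87/87 (binding)
fertilizer: 68/68 (binding)
By complementary slackness, a constraint with positive slack has shadow price 0 → labor.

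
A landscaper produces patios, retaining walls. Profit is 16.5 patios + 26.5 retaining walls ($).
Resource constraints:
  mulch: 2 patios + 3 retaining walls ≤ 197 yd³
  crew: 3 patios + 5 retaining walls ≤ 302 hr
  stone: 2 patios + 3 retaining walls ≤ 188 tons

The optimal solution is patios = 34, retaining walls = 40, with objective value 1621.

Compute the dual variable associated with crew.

3.5

Check each constraint at x*: mulch 188/197 (slack 9); crew 302/302 (tight); stone 188/188 (tight).
By complementary slackness, y = 0 for the non-binding constraint.
The binding rows give the dual system: 3·y_crew + 2·y_stone = 16.5 and 5·y_crew + 3·y_stone = 26.5.
This yields shadow prices y_crew = 3.5, y_stone = 3.
Shadow price of crew = 3.5.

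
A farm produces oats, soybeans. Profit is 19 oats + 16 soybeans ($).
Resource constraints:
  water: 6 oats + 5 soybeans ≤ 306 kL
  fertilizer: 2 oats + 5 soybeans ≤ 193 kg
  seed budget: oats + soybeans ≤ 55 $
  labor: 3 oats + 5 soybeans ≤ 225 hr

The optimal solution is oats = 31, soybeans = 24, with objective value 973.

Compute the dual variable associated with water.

3

Check each constraint at x*: water 306/306 (tight); fertilizer 182/193 (slack 11); seed budget 55/55 (tight); labor 213/225 (slack 12).
Since fertilizer, labor are not tight, their duals are 0.
Dual feasibility on the basic columns requires 6·y_water + 1·y_seed budget = 19, 5·y_water + 1·y_seed budget = 16.
Solving: y_water = 3, y_seed budget = 1.
Shadow price of water = 3.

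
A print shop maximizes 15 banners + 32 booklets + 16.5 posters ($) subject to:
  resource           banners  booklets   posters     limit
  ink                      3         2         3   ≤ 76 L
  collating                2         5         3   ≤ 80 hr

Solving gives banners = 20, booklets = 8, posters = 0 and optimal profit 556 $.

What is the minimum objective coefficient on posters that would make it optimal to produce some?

Both ink and collating are binding at x*.
From A_Bᵀ y = c: 3·y_ink + 2·y_collating = 15; 2·y_ink + 5·y_collating = 32.
→ y_ink = 1 and y_collating = 6.
posters enters the basis when its profit ≥ yᵀa₃ = 1·3 + 6·3 = 21.

21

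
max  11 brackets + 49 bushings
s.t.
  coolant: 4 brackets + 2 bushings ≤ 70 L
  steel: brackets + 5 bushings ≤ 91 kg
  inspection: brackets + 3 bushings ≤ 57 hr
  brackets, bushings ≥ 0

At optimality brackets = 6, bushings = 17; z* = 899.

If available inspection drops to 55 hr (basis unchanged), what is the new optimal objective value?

Binding: steel and inspection. Non-binding: coolant (12 unused).
Since coolant is not tight, its dual is 0.
The binding rows give the dual system: 1·y_steel + 1·y_inspection = 11 and 5·y_steel + 3·y_inspection = 49.
Solving: y_steel = 8, y_inspection = 3.
Δz = y_inspection·Δb = 3 × (-2) = -6, so new z* = 899 − 6 = 893.

893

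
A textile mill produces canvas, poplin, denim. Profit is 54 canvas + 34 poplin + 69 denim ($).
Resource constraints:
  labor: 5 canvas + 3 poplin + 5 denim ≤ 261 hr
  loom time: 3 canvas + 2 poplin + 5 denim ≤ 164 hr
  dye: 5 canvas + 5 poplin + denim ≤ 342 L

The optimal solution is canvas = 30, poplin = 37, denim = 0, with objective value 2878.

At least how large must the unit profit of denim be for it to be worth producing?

Binding: labor and loom time. Non-binding: dye (7 unused).
By complementary slackness, y = 0 for the non-binding constraint.
Dual feasibility on the basic columns requires 5·y_labor + 3·y_loom time = 54, 3·y_labor + 2·y_loom time = 34.
This yields shadow prices y_labor = 6, y_loom time = 8.
denim enters the basis when its profit ≥ yᵀa₃ = 6·5 + 8·5 = 70.

70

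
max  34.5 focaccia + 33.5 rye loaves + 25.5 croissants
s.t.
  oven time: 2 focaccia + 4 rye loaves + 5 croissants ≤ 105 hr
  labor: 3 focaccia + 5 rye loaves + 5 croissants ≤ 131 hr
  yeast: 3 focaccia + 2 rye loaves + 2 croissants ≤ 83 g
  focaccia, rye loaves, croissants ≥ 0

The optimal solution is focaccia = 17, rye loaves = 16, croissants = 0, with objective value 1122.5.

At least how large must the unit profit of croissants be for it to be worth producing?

Check each constraint at x*: oven time 98/105 (slack 7); labor 131/131 (tight); yeast 83/83 (tight).
Slack constraints have shadow price 0 (complementary slackness).
From A_Bᵀ y = c: 3·y_labor + 3·y_yeast = 34.5; 5·y_labor + 2·y_yeast = 33.5.
→ y_labor = 3.5 and y_yeast = 8.
croissants enters the basis when its profit ≥ yᵀa₃ = 3.5·5 + 8·2 = 33.5.

33.5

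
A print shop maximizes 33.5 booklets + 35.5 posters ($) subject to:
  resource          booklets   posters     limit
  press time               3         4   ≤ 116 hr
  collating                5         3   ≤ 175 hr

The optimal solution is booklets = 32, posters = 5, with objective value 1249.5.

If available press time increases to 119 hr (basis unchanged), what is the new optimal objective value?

Check each constraint at x*: press time 116/116 (tight); collating 175/175 (tight).
The binding rows give the dual system: 3·y_press time + 5·y_collating = 33.5 and 4·y_press time + 3·y_collating = 35.5.
→ y_press time = 7 and y_collating = 2.5.
Δz = y_press time·Δb = 7 × (3) = 21, so new z* = 1249.5 + 21 = 1270.5.

1270.5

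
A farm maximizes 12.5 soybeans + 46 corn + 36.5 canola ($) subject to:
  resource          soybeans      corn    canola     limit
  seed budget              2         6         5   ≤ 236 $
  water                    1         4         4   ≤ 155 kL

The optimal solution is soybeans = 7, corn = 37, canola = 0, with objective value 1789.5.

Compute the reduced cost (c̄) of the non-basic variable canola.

-7.5

At the optimum: seed budget uses 236 of 236 (binding); water uses 155 of 155 (binding).
Dual feasibility on the basic columns requires 2·y_seed budget + 1·y_water = 12.5, 6·y_seed budget + 4·y_water = 46.
→ y_seed budget = 2 and y_water = 8.5.
Reduced cost of canola: c₃ − yᵀa₃ = 36.5 − (2·5 + 8.5·4) = 36.5 − 44 = -7.5.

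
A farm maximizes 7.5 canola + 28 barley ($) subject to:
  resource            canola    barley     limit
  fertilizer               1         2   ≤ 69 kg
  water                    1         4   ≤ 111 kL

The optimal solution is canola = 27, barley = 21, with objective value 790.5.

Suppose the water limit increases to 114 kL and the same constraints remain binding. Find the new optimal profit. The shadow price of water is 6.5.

Δb = 3, so new z* = 790.5 + (6.5)·(3) = 790.5 + 19.5 = 810.

810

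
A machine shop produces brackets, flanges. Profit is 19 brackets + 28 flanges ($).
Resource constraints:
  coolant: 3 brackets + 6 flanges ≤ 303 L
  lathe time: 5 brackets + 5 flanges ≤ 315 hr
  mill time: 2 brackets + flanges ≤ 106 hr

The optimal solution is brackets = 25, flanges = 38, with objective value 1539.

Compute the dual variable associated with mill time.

At the optimum: coolant uses 303 of 303 (binding); lathe time uses 315 of 315 (binding); mill time uses 88 of 106 (slack = 18).
By complementary slackness, y = 0 for the non-binding constraint.
From A_Bᵀ y = c: 3·y_coolant + 5·y_lathe time = 19; 6·y_coolant + 5·y_lathe time = 28.
→ y_coolant = 3 and y_lathe time = 2.
Shadow price of mill time = 0.

0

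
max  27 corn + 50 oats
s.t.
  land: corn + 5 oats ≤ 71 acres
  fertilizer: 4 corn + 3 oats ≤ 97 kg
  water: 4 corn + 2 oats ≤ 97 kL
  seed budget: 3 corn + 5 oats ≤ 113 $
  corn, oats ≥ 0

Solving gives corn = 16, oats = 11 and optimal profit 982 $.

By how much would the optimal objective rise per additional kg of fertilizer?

At the optimum: land uses 71 of 71 (binding); fertilizer uses 97 of 97 (binding); water uses 86 of 97 (slack = 11); seed budget uses 103 of 113 (slack = 10).
Since water, seed budget are not tight, their duals are 0.
The binding rows give the dual system: 1·y_land + 4·y_fertilizer = 27 and 5·y_land + 3·y_fertilizer = 50.
This yields shadow prices y_land = 7, y_fertilizer = 5.
Shadow price of fertilizer = 5.

5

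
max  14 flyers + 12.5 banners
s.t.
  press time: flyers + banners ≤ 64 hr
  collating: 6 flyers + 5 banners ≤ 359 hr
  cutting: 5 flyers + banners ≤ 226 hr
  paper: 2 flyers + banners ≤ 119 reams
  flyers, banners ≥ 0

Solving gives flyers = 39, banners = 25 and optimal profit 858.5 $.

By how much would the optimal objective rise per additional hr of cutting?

At the optimum: press time uses 64 of 64 (binding); collating uses 359 of 359 (binding); cutting uses 220 of 226 (slack = 6); paper uses 103 of 119 (slack = 16).
Slack constraints have shadow price 0 (complementary slackness).
From A_Bᵀ y = c: 1·y_press time + 6·y_collating = 14; 1·y_press time + 5·y_collating = 12.5.
→ y_press time = 5 and y_collating = 1.5.
Shadow price of cutting = 0.

0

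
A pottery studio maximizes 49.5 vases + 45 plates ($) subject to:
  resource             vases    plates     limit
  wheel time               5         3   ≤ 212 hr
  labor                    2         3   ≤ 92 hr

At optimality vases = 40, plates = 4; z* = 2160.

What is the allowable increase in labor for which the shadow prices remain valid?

Binding constraints: wheel time, labor. The basis is B = [[5,3],[2,3]] with det 9.
Per unit increase in labor, x* moves by d = (-0.3333, 0.5556).
The basis stays optimal until vases reaches 0; allowable increase = 120 hr.

120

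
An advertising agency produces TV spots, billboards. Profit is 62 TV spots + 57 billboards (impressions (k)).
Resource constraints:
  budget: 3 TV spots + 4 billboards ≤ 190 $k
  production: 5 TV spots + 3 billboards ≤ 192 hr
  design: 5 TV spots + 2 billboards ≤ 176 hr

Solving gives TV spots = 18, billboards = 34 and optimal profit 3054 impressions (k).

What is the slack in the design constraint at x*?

design used = 5·18 + 2·34 = 158; slack = 176 − 158 = 18.

18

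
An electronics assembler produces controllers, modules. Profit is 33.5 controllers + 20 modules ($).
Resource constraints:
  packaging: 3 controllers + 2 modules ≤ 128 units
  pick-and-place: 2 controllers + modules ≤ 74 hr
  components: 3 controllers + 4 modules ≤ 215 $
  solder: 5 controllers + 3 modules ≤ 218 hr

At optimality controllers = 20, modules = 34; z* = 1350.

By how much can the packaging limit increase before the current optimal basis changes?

Binding constraints: packaging, pick-and-place. The basis is B = [[3,2],[2,1]] with det -1.
Per unit increase in packaging, x* moves by d = (-1, 2).
The basis stays optimal until components becomes binding; allowable increase = 3.8 units.

3.8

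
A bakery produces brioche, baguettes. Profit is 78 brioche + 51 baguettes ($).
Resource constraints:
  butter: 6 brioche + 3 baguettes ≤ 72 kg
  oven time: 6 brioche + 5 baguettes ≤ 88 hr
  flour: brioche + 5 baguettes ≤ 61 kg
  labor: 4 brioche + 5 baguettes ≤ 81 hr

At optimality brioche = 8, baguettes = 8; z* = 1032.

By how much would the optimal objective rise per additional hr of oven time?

6

Binding: butter and oven time. Non-binding: flour (13 unused), labor (9 unused).
Slack constraints have shadow price 0 (complementary slackness).
From A_Bᵀ y = c: 6·y_butter + 6·y_oven time = 78; 3·y_butter + 5·y_oven time = 51.
Solving: y_butter = 7, y_oven time = 6.
Shadow price of oven time = 6.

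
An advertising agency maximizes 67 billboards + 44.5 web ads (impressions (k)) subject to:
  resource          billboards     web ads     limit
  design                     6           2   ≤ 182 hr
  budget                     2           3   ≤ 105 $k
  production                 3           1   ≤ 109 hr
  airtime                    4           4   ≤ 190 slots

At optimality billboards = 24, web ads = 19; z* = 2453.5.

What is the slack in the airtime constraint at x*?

18

airtime used = 4·24 + 4·19 = 172; slack = 190 − 172 = 18.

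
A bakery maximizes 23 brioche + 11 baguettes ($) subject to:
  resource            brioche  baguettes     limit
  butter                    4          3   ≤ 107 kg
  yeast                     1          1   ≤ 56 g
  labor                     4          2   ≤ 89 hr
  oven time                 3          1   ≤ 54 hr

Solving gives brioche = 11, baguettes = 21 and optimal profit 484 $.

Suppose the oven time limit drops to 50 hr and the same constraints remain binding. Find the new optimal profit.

Binding: butter and oven time. Non-binding: yeast (24 unused), labor (3 unused).
Since yeast, labor are not tight, their duals are 0.
From A_Bᵀ y = c: 4·y_butter + 3·y_oven time = 23; 3·y_butter + 1·y_oven time = 11.
This yields shadow prices y_butter = 2, y_oven time = 5.
Δz = y_oven time·Δb = 5 × (-4) = -20, so new z* = 484 − 20 = 464.

464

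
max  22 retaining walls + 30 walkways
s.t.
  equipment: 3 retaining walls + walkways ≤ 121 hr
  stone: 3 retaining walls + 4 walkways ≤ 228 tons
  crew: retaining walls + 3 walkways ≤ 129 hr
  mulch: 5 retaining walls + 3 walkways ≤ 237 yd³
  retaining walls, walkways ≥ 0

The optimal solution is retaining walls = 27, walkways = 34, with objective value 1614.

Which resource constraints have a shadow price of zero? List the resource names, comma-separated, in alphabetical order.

equipment: 115/121 (slack 6)
stone: 217/228 (slack 11)
crew: 129/129 (binding)
mulch: 237/237 (binding)
By complementary slackness, a constraint with positive slack has shadow price 0 → equipment, stone.

equipment, stone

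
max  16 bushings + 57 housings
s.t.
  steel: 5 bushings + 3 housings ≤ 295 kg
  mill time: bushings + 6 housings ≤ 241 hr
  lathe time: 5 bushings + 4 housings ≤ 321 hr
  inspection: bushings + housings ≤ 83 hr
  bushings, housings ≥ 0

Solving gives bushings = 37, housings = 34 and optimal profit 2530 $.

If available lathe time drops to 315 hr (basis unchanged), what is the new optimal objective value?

Check each constraint at x*: steel 287/295 (slack 8); mill time 241/241 (tight); lathe time 321/321 (tight); inspection 71/83 (slack 12).
Since steel, inspection are not tight, their duals are 0.
Dual feasibility on the basic columns requires 1·y_mill time + 5·y_lathe time = 16, 6·y_mill time + 4·y_lathe time = 57.
Solving: y_mill time = 8.5, y_lathe time = 1.5.
Δz = y_lathe time·Δb = 1.5 × (-6) = -9, so new z* = 2530 − 9 = 2521.

2521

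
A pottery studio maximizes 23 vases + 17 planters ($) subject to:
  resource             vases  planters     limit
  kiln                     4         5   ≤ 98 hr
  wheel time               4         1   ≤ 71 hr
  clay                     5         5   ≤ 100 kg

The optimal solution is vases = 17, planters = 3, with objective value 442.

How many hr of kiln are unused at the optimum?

15

kiln used = 4·17 + 5·3 = 83; slack = 98 − 83 = 15.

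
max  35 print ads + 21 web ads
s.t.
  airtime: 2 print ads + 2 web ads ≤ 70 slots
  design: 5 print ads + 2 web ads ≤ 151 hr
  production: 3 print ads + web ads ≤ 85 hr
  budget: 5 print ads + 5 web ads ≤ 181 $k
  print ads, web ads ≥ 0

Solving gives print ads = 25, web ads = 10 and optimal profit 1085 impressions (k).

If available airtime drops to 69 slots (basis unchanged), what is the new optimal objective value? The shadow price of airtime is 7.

Δb = -1, so new z* = 1085 + (7)·(-1) = 1085 − 7 = 1078.

1078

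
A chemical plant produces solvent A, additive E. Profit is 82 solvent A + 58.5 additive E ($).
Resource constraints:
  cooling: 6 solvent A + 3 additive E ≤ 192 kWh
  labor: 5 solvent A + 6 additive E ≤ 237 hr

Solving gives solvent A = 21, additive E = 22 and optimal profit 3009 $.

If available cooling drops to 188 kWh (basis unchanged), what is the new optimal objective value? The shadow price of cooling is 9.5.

2971

Δb = -4, so new z* = 3009 + (9.5)·(-4) = 3009 − 38 = 2971.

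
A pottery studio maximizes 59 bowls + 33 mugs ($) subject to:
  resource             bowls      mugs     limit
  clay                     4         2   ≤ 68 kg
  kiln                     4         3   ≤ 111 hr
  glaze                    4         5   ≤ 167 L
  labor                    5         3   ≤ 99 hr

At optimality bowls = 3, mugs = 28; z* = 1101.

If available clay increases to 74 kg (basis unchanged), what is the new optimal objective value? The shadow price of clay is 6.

Δb = 6, so new z* = 1101 + (6)·(6) = 1101 + 36 = 1137.

1137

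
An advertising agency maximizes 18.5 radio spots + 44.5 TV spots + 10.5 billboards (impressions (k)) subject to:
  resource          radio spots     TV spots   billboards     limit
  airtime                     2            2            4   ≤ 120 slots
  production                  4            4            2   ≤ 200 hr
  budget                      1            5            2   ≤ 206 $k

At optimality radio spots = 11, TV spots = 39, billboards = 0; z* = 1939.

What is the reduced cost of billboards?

-8.5

Binding: production and budget. Non-binding: airtime (20 unused).
Slack constraints have shadow price 0 (complementary slackness).
From A_Bᵀ y = c: 4·y_production + 1·y_budget = 18.5; 4·y_production + 5·y_budget = 44.5.
Solving: y_production = 3, y_budget = 6.5.
Reduced cost of billboards: c₃ − yᵀa₃ = 10.5 − (3·2 + 6.5·2) = 10.5 − 19 = -8.5.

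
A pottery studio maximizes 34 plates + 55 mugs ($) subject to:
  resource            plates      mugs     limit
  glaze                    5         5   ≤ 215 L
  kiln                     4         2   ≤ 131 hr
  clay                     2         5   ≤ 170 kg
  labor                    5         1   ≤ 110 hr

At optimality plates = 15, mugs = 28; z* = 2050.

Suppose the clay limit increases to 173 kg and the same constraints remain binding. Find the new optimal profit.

2071

Check each constraint at x*: glaze 215/215 (tight); kiln 116/131 (slack 15); clay 170/170 (tight); labor 103/110 (slack 7).
By complementary slackness, y = 0 for the non-binding constraints.
From A_Bᵀ y = c: 5·y_glaze + 2·y_clay = 34; 5·y_glaze + 5·y_clay = 55.
This yields shadow prices y_glaze = 4, y_clay = 7.
Δz = y_clay·Δb = 7 × (3) = 21, so new z* = 2050 + 21 = 2071.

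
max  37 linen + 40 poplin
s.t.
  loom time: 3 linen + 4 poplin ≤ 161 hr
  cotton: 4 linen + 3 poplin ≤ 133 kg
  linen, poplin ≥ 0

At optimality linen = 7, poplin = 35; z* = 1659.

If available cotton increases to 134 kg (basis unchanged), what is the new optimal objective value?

1663

At the optimum: loom time uses 161 of 161 (binding); cotton uses 133 of 133 (binding).
Dual feasibility on the basic columns requires 3·y_loom time + 4·y_cotton = 37, 4·y_loom time + 3·y_cotton = 40.
→ y_loom time = 7 and y_cotton = 4.
Δz = y_cotton·Δb = 4 × (1) = 4, so new z* = 1659 + 4 = 1663.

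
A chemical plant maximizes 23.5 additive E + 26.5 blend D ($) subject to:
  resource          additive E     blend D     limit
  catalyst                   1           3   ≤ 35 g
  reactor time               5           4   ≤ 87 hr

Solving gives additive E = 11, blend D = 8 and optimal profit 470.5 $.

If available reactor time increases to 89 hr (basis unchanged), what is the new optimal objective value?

Both catalyst and reactor time are binding at x*.
The binding rows give the dual system: 1·y_catalyst + 5·y_reactor time = 23.5 and 3·y_catalyst + 4·y_reactor time = 26.5.
Solving: y_catalyst = 3.5, y_reactor time = 4.
Δz = y_reactor time·Δb = 4 × (2) = 8, so new z* = 470.5 + 8 = 478.5.

478.5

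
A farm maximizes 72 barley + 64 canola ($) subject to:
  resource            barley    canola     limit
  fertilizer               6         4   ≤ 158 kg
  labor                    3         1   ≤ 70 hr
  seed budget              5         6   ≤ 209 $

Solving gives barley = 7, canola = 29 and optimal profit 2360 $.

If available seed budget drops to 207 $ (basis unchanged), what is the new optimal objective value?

At the optimum: fertilizer uses 158 of 158 (binding); labor uses 50 of 70 (slack = 20); seed budget uses 209 of 209 (binding).
By complementary slackness, y = 0 for the non-binding constraint.
The binding rows give the dual system: 6·y_fertilizer + 5·y_seed budget = 72 and 4·y_fertilizer + 6·y_seed budget = 64.
→ y_fertilizer = 7 and y_seed budget = 6.
Δz = y_seed budget·Δb = 6 × (-2) = -12, so new z* = 2360 − 12 = 2348.

2348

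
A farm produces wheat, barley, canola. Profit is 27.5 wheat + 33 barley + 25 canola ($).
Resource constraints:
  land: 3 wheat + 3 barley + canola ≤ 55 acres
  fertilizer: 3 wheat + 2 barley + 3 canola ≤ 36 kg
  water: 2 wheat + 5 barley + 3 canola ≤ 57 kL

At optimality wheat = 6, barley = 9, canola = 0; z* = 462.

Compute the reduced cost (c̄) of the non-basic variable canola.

-6.5

At the optimum: land uses 45 of 55 (slack = 10); fertilizer uses 36 of 36 (binding); water uses 57 of 57 (binding).
By complementary slackness, y = 0 for the non-binding constraint.
Dual feasibility on the basic columns requires 3·y_fertilizer + 2·y_water = 27.5, 2·y_fertilizer + 5·y_water = 33.
Solving: y_fertilizer = 6.5, y_water = 4.
Reduced cost of canola: c₃ − yᵀa₃ = 25 − (6.5·3 + 4·3) = 25 − 31.5 = -6.5.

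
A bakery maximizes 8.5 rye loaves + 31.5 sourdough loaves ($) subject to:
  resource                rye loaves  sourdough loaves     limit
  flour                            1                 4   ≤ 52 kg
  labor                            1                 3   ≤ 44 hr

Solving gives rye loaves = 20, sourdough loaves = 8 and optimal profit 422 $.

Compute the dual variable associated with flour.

Check each constraint at x*: flour 52/52 (tight); labor 44/44 (tight).
The binding rows give the dual system: 1·y_flour + 1·y_labor = 8.5 and 4·y_flour + 3·y_labor = 31.5.
This yields shadow prices y_flour = 6, y_labor = 2.5.
Shadow price of flour = 6.

6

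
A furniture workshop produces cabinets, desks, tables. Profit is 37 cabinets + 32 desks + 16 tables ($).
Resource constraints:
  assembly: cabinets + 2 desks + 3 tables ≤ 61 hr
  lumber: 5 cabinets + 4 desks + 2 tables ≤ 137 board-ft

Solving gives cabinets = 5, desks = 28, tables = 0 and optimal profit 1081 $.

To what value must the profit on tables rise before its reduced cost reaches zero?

20

Both assembly and lumber are binding at x*.
From A_Bᵀ y = c: 1·y_assembly + 5·y_lumber = 37; 2·y_assembly + 4·y_lumber = 32.
Solving: y_assembly = 2, y_lumber = 7.
tables enters the basis when its profit ≥ yᵀa₃ = 2·3 + 7·2 = 20.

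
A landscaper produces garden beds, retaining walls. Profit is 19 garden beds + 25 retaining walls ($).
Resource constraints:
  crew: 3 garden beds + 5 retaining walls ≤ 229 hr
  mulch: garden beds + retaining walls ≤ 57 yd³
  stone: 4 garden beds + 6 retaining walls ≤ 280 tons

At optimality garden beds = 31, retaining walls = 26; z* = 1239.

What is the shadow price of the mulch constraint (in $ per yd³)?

At the optimum: crew uses 223 of 229 (slack = 6); mulch uses 57 of 57 (binding); stone uses 280 of 280 (binding).
By complementary slackness, y = 0 for the non-binding constraint.
From A_Bᵀ y = c: 1·y_mulch + 4·y_stone = 19; 1·y_mulch + 6·y_stone = 25.
Solving: y_mulch = 7, y_stone = 3.
Shadow price of mulch = 7.

7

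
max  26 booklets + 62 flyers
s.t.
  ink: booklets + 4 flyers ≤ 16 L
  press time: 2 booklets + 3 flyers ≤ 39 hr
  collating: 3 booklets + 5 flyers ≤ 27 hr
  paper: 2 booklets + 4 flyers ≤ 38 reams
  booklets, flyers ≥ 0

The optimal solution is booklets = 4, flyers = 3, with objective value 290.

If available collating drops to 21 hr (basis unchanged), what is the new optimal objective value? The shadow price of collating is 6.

Δb = -6, so new z* = 290 + (6)·(-6) = 290 − 36 = 254.

254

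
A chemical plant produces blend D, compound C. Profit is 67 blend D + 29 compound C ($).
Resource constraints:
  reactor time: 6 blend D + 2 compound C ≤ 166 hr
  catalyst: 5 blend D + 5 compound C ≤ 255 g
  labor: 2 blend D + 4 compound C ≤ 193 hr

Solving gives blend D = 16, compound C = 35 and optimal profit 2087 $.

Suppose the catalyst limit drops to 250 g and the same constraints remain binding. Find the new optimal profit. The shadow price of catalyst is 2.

2077

Δb = -5, so new z* = 2087 + (2)·(-5) = 2087 − 10 = 2077.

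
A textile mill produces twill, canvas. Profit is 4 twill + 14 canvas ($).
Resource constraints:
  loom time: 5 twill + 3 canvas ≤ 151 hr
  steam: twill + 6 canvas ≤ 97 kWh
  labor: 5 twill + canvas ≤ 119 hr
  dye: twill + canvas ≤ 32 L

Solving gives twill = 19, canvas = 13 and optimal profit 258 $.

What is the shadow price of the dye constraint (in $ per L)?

Check each constraint at x*: loom time 134/151 (slack 17); steam 97/97 (tight); labor 108/119 (slack 11); dye 32/32 (tight).
Since loom time, labor are not tight, their duals are 0.
The binding rows give the dual system: 1·y_steam + 1·y_dye = 4 and 6·y_steam + 1·y_dye = 14.
→ y_steam = 2 and y_dye = 2.
Shadow price of dye = 2.

2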